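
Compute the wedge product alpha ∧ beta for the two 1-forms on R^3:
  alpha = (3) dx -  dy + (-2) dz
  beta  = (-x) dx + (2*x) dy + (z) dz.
alpha ∧ beta = (5*x) dx ∧ dy + (-2*x + 3*z) dx ∧ dz + (4*x - z) dy ∧ dz

Distribute the wedge, using dx_i ∧ dx_j = -dx_j ∧ dx_i and dx_i ∧ dx_i = 0. For each pair (i, j) with i < j, the coefficient of dx_i ∧ dx_j in alpha ∧ beta is (alpha_i * beta_j - alpha_j * beta_i). Collecting: alpha ∧ beta = (5*x) dx ∧ dy + (-2*x + 3*z) dx ∧ dz + (4*x - z) dy ∧ dz.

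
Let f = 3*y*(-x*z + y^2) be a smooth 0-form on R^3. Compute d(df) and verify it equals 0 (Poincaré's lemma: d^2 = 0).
d(df) = 0

Step 1: df = sum_i (∂f/∂x_i) dx_i = (-3*y*z) dx + (-3*x*z + 9*y^2) dy + (-3*x*y) dz.
Step 2: Apply d again. Using the 1-form formula, the coefficient of dx ∧ dy in d(df) is ∂^2 f/∂x ∂y - ∂^2 f/∂y ∂x = (-3*z) - (-3*z) = 0 (equality of mixed partials for smooth f).
Similarly for dx ∧ dz and dy ∧ dz — all coefficients vanish. So d(df) = 0.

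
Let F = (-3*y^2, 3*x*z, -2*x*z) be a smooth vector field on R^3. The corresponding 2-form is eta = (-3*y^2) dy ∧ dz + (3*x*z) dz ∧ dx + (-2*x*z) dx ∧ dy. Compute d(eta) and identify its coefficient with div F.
d(eta) = (-2*x) dx ∧ dy ∧ dz; div F = -2*x

For a 2-form in R^3 of the form above, applying d gives a 3-form with coefficient ∂P/∂x + ∂Q/∂y + ∂R/∂z:
  ∂P/∂x = 0
  ∂Q/∂y = 0
  ∂R/∂z = -2*x
Sum = -2*x, which is exactly div F.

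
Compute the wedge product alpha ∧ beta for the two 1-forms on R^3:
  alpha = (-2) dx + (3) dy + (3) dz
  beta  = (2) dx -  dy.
alpha ∧ beta = (-4) dx ∧ dy + (-6) dx ∧ dz + (3) dy ∧ dz

Distribute the wedge, using dx_i ∧ dx_j = -dx_j ∧ dx_i and dx_i ∧ dx_i = 0. For each pair (i, j) with i < j, the coefficient of dx_i ∧ dx_j in alpha ∧ beta is (alpha_i * beta_j - alpha_j * beta_i). Collecting: alpha ∧ beta = (-4) dx ∧ dy + (-6) dx ∧ dz + (3) dy ∧ dz.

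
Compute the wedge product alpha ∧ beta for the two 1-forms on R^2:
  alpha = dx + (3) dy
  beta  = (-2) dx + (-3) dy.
alpha ∧ beta = (3) dx ∧ dy

Distribute the wedge, using dx_i ∧ dx_j = -dx_j ∧ dx_i and dx_i ∧ dx_i = 0. For each pair (i, j) with i < j, the coefficient of dx_i ∧ dx_j in alpha ∧ beta is (alpha_i * beta_j - alpha_j * beta_i). Collecting: alpha ∧ beta = (3) dx ∧ dy.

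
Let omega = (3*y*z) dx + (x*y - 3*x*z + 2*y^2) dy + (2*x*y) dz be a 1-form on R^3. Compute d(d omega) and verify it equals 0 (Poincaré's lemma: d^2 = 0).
d(d omega) = 0

Step 1: d omega = sum_{i<j} (∂f_j/∂x_i - ∂f_i/∂x_j) dx_i ∧ dx_j:
  coeff of dx ∧ dy: y - 6*z
  coeff of dx ∧ dz: -y
  coeff of dy ∧ dz: 5*x
Step 2: Apply d again to each 2-form coefficient. The only possible 3-form in R^3 is dx ∧ dy ∧ dz, with coefficient
  ∂(coeff of dy∧dz)/∂x - ∂(coeff of dx∧dz)/∂y + ∂(coeff of dx∧dy)/∂z
  = ∂/∂x (5*x) - ∂/∂y (-y) + ∂/∂z (y - 6*z).
Each of these terms simplifies to sums of mixed partials that cancel in pairs. The result is 0 (by equality of mixed partials for smooth functions — Schwarz / Clairaut).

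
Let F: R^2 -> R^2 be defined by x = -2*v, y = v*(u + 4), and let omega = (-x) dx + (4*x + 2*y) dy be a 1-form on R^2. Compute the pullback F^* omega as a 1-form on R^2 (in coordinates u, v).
F^* omega = (2*u*v^2) du + (2*v*(u^2 + 4*u - 2)) dv

Using F^*(f dg) = (f ∘ F) d(g ∘ F), substitute each coordinate x_i by F_i(u, v) in f_i, and replace dx_i by d F_i = (∂F_i/∂u) du + (∂F_i/∂v) dv.
  For the x component: f_1(F) = 2*v; d F_1 = (0) du + (-2) dv
  For the y component: f_2(F) = 2*u*v; d F_2 = (v) du + (u + 4) dv
Combining and collecting du, dv coefficients:
  coeff of du: 2*u*v^2
  coeff of dv: 2*v*(u^2 + 4*u - 2)
F^* omega = (2*u*v^2) du + (2*v*(u^2 + 4*u - 2)) dv.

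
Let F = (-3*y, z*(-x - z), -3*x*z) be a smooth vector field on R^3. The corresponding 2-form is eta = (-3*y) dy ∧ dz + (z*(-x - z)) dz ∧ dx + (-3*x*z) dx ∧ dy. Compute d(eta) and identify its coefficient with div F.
d(eta) = (-3*x) dx ∧ dy ∧ dz; div F = -3*x

For a 2-form in R^3 of the form above, applying d gives a 3-form with coefficient ∂P/∂x + ∂Q/∂y + ∂R/∂z:
  ∂P/∂x = 0
  ∂Q/∂y = 0
  ∂R/∂z = -3*x
Sum = -3*x, which is exactly div F.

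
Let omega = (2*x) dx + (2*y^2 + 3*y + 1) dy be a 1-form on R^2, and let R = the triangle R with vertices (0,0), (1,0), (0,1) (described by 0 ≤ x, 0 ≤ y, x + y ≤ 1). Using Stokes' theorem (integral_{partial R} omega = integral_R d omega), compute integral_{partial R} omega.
integral_(partial R) omega = 0

Stokes: integral_partial_R omega = integral_R d omega with d omega = (∂Q/∂x - ∂P/∂y) dx ∧ dy.
  ∂Q/∂x = 0
  ∂P/∂y = 0
  integrand = ∂Q/∂x - ∂P/∂y = 0.
Integrating over R: integral_0^1 integral_0^{1-x} (0) dy dx = 0.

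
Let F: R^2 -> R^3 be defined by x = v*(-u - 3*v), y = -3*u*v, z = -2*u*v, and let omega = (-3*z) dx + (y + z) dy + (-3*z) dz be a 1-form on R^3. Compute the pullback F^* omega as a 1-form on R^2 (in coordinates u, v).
F^* omega = (-3*u*v^2) du + (3*u*v*(-u - 12*v)) dv

Using F^*(f dg) = (f ∘ F) d(g ∘ F), substitute each coordinate x_i by F_i(u, v) in f_i, and replace dx_i by d F_i = (∂F_i/∂u) du + (∂F_i/∂v) dv.
  For the x component: f_1(F) = 6*u*v; d F_1 = (-v) du + (-u - 6*v) dv
  For the y component: f_2(F) = -5*u*v; d F_2 = (-3*v) du + (-3*u) dv
  For the z component: f_3(F) = 6*u*v; d F_3 = (-2*v) du + (-2*u) dv
Combining and collecting du, dv coefficients:
  coeff of du: -3*u*v^2
  coeff of dv: 3*u*v*(-u - 12*v)
F^* omega = (-3*u*v^2) du + (3*u*v*(-u - 12*v)) dv.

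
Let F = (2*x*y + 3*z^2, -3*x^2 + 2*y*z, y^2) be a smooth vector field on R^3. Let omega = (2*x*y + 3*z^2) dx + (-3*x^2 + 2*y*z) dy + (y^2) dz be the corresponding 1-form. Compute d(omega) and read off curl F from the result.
d(omega) = (0) dy ∧ dz + (6*z) dz ∧ dx + (-8*x) dx ∧ dy; curl F = (0, 6*z, -8*x)

d omega = sum_{i<j} (∂f_j/∂x_i - ∂f_i/∂x_j) dx_i ∧ dx_j. Under the identification (dy ∧ dz, dz ∧ dx, dx ∧ dy) ↔ (e_x, e_y, e_z), the coefficients are exactly the components of curl F. Compute:
  ∂R/∂y - ∂Q/∂z = (2*y) - (2*y) = 0
  ∂P/∂z - ∂R/∂x = (6*z) - (0) = 6*z
  ∂Q/∂x - ∂P/∂y = (-6*x) - (2*x) = -8*x.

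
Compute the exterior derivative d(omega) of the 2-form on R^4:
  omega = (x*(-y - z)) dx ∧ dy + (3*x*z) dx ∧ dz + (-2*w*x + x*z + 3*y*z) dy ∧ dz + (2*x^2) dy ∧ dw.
d(omega) = (-2*w - x + z) dx ∧ dy ∧ dz + (-2*x) dy ∧ dz ∧ dw + (4*x) dx ∧ dy ∧ dw

For a 2-form omega = sum_{i<j} g_{ij} dx_i ∧ dx_j, the exterior derivative is
  d(omega) = sum_{i<j} d(g_{ij}) ∧ dx_i ∧ dx_j = sum_{i<j, k} (∂g_{ij}/∂x_k) dx_k ∧ dx_i ∧ dx_j.
Expand each term, using dx_k ∧ dx_i ∧ dx_j = sgn(permutation) dx_{(a)} ∧ dx_{(b)} ∧ dx_{(c)} with (a < b < c) sorted:
  d(x*(-y - z)) includes (∂/∂z)(x*(-y - z)) dz = (-x) dz, which multiplied by dx ∧ dy gives (-x) dx ∧ dy ∧ dz
  d(-2*w*x + x*z + 3*y*z) includes (∂/∂x)(-2*w*x + x*z + 3*y*z) dx = (-2*w + z) dx, which multiplied by dy ∧ dz gives (-2*w + z) dx ∧ dy ∧ dz
  d(-2*w*x + x*z + 3*y*z) includes (∂/∂w)(-2*w*x + x*z + 3*y*z) dw = (-2*x) dw, which multiplied by dy ∧ dz gives (-2*x) dy ∧ dz ∧ dw
  d(2*x^2) includes (∂/∂x)(2*x^2) dx = (4*x) dx, which multiplied by dy ∧ dw gives (4*x) dx ∧ dy ∧ dw
Collecting like 3-forms: d(omega) = (-2*w - x + z) dx ∧ dy ∧ dz + (-2*x) dy ∧ dz ∧ dw + (4*x) dx ∧ dy ∧ dw.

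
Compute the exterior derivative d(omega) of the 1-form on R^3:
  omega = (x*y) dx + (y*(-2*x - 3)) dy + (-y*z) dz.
d(omega) = (-x - 2*y) dx ∧ dy + (-z) dy ∧ dz

For a 1-form omega = sum_i f_i dx_i, the exterior derivative is
  d(omega) = sum_{i < j} (∂f_j/∂x_i - ∂f_i/∂x_j) dx_i ∧ dx_j.
  coefficient of dx ∧ dy: ∂f_2/∂x - ∂f_1/∂y = ∂(y*(-2*x - 3))/∂x - ∂(x*y)/∂y = -x - 2*y
  coefficient of dy ∧ dz: ∂f_3/∂y - ∂f_2/∂z = ∂(-y*z)/∂y - ∂(y*(-2*x - 3))/∂z = -z
Assembling: d(omega) = (-x - 2*y) dx ∧ dy + (-z) dy ∧ dz.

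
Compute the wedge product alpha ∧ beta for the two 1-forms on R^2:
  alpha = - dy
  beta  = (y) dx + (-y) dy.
alpha ∧ beta = (y) dx ∧ dy

Distribute the wedge, using dx_i ∧ dx_j = -dx_j ∧ dx_i and dx_i ∧ dx_i = 0. For each pair (i, j) with i < j, the coefficient of dx_i ∧ dx_j in alpha ∧ beta is (alpha_i * beta_j - alpha_j * beta_i). Collecting: alpha ∧ beta = (y) dx ∧ dy.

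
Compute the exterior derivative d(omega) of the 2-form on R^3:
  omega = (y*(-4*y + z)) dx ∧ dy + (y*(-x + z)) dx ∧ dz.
d(omega) = (x + y - z) dx ∧ dy ∧ dz

For a 2-form omega = sum_{i<j} g_{ij} dx_i ∧ dx_j, the exterior derivative is
  d(omega) = sum_{i<j} d(g_{ij}) ∧ dx_i ∧ dx_j = sum_{i<j, k} (∂g_{ij}/∂x_k) dx_k ∧ dx_i ∧ dx_j.
Expand each term, using dx_k ∧ dx_i ∧ dx_j = sgn(permutation) dx_{(a)} ∧ dx_{(b)} ∧ dx_{(c)} with (a < b < c) sorted:
  d(y*(-4*y + z)) includes (∂/∂z)(y*(-4*y + z)) dz = (y) dz, which multiplied by dx ∧ dy gives (y) dx ∧ dy ∧ dz
  d(y*(-x + z)) includes (∂/∂y)(y*(-x + z)) dy = (-x + z) dy, which multiplied by dx ∧ dz gives (x - z) dx ∧ dy ∧ dz
Collecting like 3-forms: d(omega) = (x + y - z) dx ∧ dy ∧ dz.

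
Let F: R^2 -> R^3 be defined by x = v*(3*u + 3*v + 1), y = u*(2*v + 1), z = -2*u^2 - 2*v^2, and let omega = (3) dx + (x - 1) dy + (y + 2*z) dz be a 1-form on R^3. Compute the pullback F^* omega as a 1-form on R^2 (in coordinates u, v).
F^* omega = (16*u^3 - 8*u^2*v - 4*u^2 + 22*u*v^2 + 3*u*v + 6*v^3 + 5*v^2 + 8*v - 1) du + (22*u^2*v - 2*u*v^2 - 2*u*v + 7*u + 16*v^3 + 18*v + 3) dv

Using F^*(f dg) = (f ∘ F) d(g ∘ F), substitute each coordinate x_i by F_i(u, v) in f_i, and replace dx_i by d F_i = (∂F_i/∂u) du + (∂F_i/∂v) dv.
  For the x component: f_1(F) = 3; d F_1 = (3*v) du + (3*u + 6*v + 1) dv
  For the y component: f_2(F) = 3*u*v + 3*v^2 + v - 1; d F_2 = (2*v + 1) du + (2*u) dv
  For the z component: f_3(F) = -4*u^2 + 2*u*v + u - 4*v^2; d F_3 = (-4*u) du + (-4*v) dv
Combining and collecting du, dv coefficients:
  coeff of du: 16*u^3 - 8*u^2*v - 4*u^2 + 22*u*v^2 + 3*u*v + 6*v^3 + 5*v^2 + 8*v - 1
  coeff of dv: 22*u^2*v - 2*u*v^2 - 2*u*v + 7*u + 16*v^3 + 18*v + 3
F^* omega = (16*u^3 - 8*u^2*v - 4*u^2 + 22*u*v^2 + 3*u*v + 6*v^3 + 5*v^2 + 8*v - 1) du + (22*u^2*v - 2*u*v^2 - 2*u*v + 7*u + 16*v^3 + 18*v + 3) dv.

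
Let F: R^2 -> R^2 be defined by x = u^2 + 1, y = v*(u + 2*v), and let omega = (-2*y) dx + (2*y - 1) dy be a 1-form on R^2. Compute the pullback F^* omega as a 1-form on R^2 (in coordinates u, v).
F^* omega = (v*(-4*u^2 - 6*u*v + 4*v^2 - 1)) du + (2*u^2*v + 12*u*v^2 - u + 16*v^3 - 4*v) dv

Using F^*(f dg) = (f ∘ F) d(g ∘ F), substitute each coordinate x_i by F_i(u, v) in f_i, and replace dx_i by d F_i = (∂F_i/∂u) du + (∂F_i/∂v) dv.
  For the x component: f_1(F) = 2*v*(-u - 2*v); d F_1 = (2*u) du + (0) dv
  For the y component: f_2(F) = 2*u*v + 4*v^2 - 1; d F_2 = (v) du + (u + 4*v) dv
Combining and collecting du, dv coefficients:
  coeff of du: v*(-4*u^2 - 6*u*v + 4*v^2 - 1)
  coeff of dv: 2*u^2*v + 12*u*v^2 - u + 16*v^3 - 4*v
F^* omega = (v*(-4*u^2 - 6*u*v + 4*v^2 - 1)) du + (2*u^2*v + 12*u*v^2 - u + 16*v^3 - 4*v) dv.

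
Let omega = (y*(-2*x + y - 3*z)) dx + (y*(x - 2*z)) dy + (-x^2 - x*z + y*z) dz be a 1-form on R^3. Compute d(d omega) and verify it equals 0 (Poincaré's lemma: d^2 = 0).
d(d omega) = 0

Step 1: d omega = sum_{i<j} (∂f_j/∂x_i - ∂f_i/∂x_j) dx_i ∧ dx_j:
  coeff of dx ∧ dy: 2*x - y + 3*z
  coeff of dx ∧ dz: -2*x + 3*y - z
  coeff of dy ∧ dz: 2*y + z
Step 2: Apply d again to each 2-form coefficient. The only possible 3-form in R^3 is dx ∧ dy ∧ dz, with coefficient
  ∂(coeff of dy∧dz)/∂x - ∂(coeff of dx∧dz)/∂y + ∂(coeff of dx∧dy)/∂z
  = ∂/∂x (2*y + z) - ∂/∂y (-2*x + 3*y - z) + ∂/∂z (2*x - y + 3*z).
Each of these terms simplifies to sums of mixed partials that cancel in pairs. The result is 0 (by equality of mixed partials for smooth functions — Schwarz / Clairaut).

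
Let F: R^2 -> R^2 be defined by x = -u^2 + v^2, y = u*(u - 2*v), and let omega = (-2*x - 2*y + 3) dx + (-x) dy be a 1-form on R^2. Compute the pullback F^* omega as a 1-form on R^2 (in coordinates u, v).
F^* omega = (2*u^3 - 10*u^2*v + 2*u*v^2 - 6*u + 2*v^3) du + (-2*u^3 + 10*u*v^2 - 4*v^3 + 6*v) dv

Using F^*(f dg) = (f ∘ F) d(g ∘ F), substitute each coordinate x_i by F_i(u, v) in f_i, and replace dx_i by d F_i = (∂F_i/∂u) du + (∂F_i/∂v) dv.
  For the x component: f_1(F) = 4*u*v - 2*v^2 + 3; d F_1 = (-2*u) du + (2*v) dv
  For the y component: f_2(F) = u^2 - v^2; d F_2 = (2*u - 2*v) du + (-2*u) dv
Combining and collecting du, dv coefficients:
  coeff of du: 2*u^3 - 10*u^2*v + 2*u*v^2 - 6*u + 2*v^3
  coeff of dv: -2*u^3 + 10*u*v^2 - 4*v^3 + 6*v
F^* omega = (2*u^3 - 10*u^2*v + 2*u*v^2 - 6*u + 2*v^3) du + (-2*u^3 + 10*u*v^2 - 4*v^3 + 6*v) dv.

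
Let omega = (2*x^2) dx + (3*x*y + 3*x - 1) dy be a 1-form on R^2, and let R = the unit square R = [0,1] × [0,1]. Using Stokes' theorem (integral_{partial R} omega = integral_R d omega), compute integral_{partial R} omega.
integral_(partial R) omega = 9/2

Stokes: integral_partial_R omega = integral_R d omega with d omega = (∂Q/∂x - ∂P/∂y) dx ∧ dy.
  ∂Q/∂x = 3*y + 3
  ∂P/∂y = 0
  integrand = ∂Q/∂x - ∂P/∂y = 3*y + 3.
Integrating over R: integral_0^1 integral_0^1 (3*y + 3) dx dy = 9/2.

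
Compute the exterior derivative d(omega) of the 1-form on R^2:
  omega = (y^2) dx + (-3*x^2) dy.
d(omega) = (-6*x - 2*y) dx ∧ dy

For a 1-form omega = sum_i f_i dx_i, the exterior derivative is
  d(omega) = sum_{i < j} (∂f_j/∂x_i - ∂f_i/∂x_j) dx_i ∧ dx_j.
  coefficient of dx ∧ dy: ∂f_2/∂x - ∂f_1/∂y = ∂(-3*x^2)/∂x - ∂(y^2)/∂y = -6*x - 2*y
Assembling: d(omega) = (-6*x - 2*y) dx ∧ dy.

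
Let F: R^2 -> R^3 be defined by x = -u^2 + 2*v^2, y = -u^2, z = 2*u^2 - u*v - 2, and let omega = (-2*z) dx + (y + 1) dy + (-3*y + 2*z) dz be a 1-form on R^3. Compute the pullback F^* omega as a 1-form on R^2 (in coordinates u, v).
F^* omega = (38*u^3 - 19*u^2*v + 2*u*v^2 - 26*u + 4*v) du + (-7*u^3 - 14*u^2*v + 8*u*v^2 + 4*u + 16*v) dv

Using F^*(f dg) = (f ∘ F) d(g ∘ F), substitute each coordinate x_i by F_i(u, v) in f_i, and replace dx_i by d F_i = (∂F_i/∂u) du + (∂F_i/∂v) dv.
  For the x component: f_1(F) = -4*u^2 + 2*u*v + 4; d F_1 = (-2*u) du + (4*v) dv
  For the y component: f_2(F) = 1 - u^2; d F_2 = (-2*u) du + (0) dv
  For the z component: f_3(F) = 7*u^2 - 2*u*v - 4; d F_3 = (4*u - v) du + (-u) dv
Combining and collecting du, dv coefficients:
  coeff of du: 38*u^3 - 19*u^2*v + 2*u*v^2 - 26*u + 4*v
  coeff of dv: -7*u^3 - 14*u^2*v + 8*u*v^2 + 4*u + 16*v
F^* omega = (38*u^3 - 19*u^2*v + 2*u*v^2 - 26*u + 4*v) du + (-7*u^3 - 14*u^2*v + 8*u*v^2 + 4*u + 16*v) dv.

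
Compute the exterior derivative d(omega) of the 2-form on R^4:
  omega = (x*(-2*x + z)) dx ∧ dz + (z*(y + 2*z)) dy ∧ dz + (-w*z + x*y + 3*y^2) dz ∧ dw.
d(omega) = (y) dx ∧ dz ∧ dw + (x + 6*y) dy ∧ dz ∧ dw

For a 2-form omega = sum_{i<j} g_{ij} dx_i ∧ dx_j, the exterior derivative is
  d(omega) = sum_{i<j} d(g_{ij}) ∧ dx_i ∧ dx_j = sum_{i<j, k} (∂g_{ij}/∂x_k) dx_k ∧ dx_i ∧ dx_j.
Expand each term, using dx_k ∧ dx_i ∧ dx_j = sgn(permutation) dx_{(a)} ∧ dx_{(b)} ∧ dx_{(c)} with (a < b < c) sorted:
  d(-w*z + x*y + 3*y^2) includes (∂/∂x)(-w*z + x*y + 3*y^2) dx = (y) dx, which multiplied by dz ∧ dw gives (y) dx ∧ dz ∧ dw
  d(-w*z + x*y + 3*y^2) includes (∂/∂y)(-w*z + x*y + 3*y^2) dy = (x + 6*y) dy, which multiplied by dz ∧ dw gives (x + 6*y) dy ∧ dz ∧ dw
Collecting like 3-forms: d(omega) = (y) dx ∧ dz ∧ dw + (x + 6*y) dy ∧ dz ∧ dw.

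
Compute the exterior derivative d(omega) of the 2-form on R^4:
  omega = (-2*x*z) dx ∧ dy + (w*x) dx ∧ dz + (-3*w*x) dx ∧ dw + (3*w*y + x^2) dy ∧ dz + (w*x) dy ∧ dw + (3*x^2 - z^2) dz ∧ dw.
d(omega) = (7*x) dx ∧ dz ∧ dw + (3*y) dy ∧ dz ∧ dw + (w) dx ∧ dy ∧ dw

For a 2-form omega = sum_{i<j} g_{ij} dx_i ∧ dx_j, the exterior derivative is
  d(omega) = sum_{i<j} d(g_{ij}) ∧ dx_i ∧ dx_j = sum_{i<j, k} (∂g_{ij}/∂x_k) dx_k ∧ dx_i ∧ dx_j.
Expand each term, using dx_k ∧ dx_i ∧ dx_j = sgn(permutation) dx_{(a)} ∧ dx_{(b)} ∧ dx_{(c)} with (a < b < c) sorted:
  d(-2*x*z) includes (∂/∂z)(-2*x*z) dz = (-2*x) dz, which multiplied by dx ∧ dy gives (-2*x) dx ∧ dy ∧ dz
  d(w*x) includes (∂/∂w)(w*x) dw = (x) dw, which multiplied by dx ∧ dz gives (x) dx ∧ dz ∧ dw
  d(3*w*y + x^2) includes (∂/∂x)(3*w*y + x^2) dx = (2*x) dx, which multiplied by dy ∧ dz gives (2*x) dx ∧ dy ∧ dz
  d(3*w*y + x^2) includes (∂/∂w)(3*w*y + x^2) dw = (3*y) dw, which multiplied by dy ∧ dz gives (3*y) dy ∧ dz ∧ dw
  d(w*x) includes (∂/∂x)(w*x) dx = (w) dx, which multiplied by dy ∧ dw gives (w) dx ∧ dy ∧ dw
  d(3*x^2 - z^2) includes (∂/∂x)(3*x^2 - z^2) dx = (6*x) dx, which multiplied by dz ∧ dw gives (6*x) dx ∧ dz ∧ dw
Collecting like 3-forms: d(omega) = (7*x) dx ∧ dz ∧ dw + (3*y) dy ∧ dz ∧ dw + (w) dx ∧ dy ∧ dw.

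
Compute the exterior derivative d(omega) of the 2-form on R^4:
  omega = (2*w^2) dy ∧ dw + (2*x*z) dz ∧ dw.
d(omega) = (2*z) dx ∧ dz ∧ dw

For a 2-form omega = sum_{i<j} g_{ij} dx_i ∧ dx_j, the exterior derivative is
  d(omega) = sum_{i<j} d(g_{ij}) ∧ dx_i ∧ dx_j = sum_{i<j, k} (∂g_{ij}/∂x_k) dx_k ∧ dx_i ∧ dx_j.
Expand each term, using dx_k ∧ dx_i ∧ dx_j = sgn(permutation) dx_{(a)} ∧ dx_{(b)} ∧ dx_{(c)} with (a < b < c) sorted:
  d(2*x*z) includes (∂/∂x)(2*x*z) dx = (2*z) dx, which multiplied by dz ∧ dw gives (2*z) dx ∧ dz ∧ dw
Collecting like 3-forms: d(omega) = (2*z) dx ∧ dz ∧ dw.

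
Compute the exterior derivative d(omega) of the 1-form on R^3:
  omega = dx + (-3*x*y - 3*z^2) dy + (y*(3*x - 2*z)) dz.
d(omega) = (-3*y) dx ∧ dy + (3*y) dx ∧ dz + (3*x + 4*z) dy ∧ dz

For a 1-form omega = sum_i f_i dx_i, the exterior derivative is
  d(omega) = sum_{i < j} (∂f_j/∂x_i - ∂f_i/∂x_j) dx_i ∧ dx_j.
  coefficient of dx ∧ dy: ∂f_2/∂x - ∂f_1/∂y = ∂(-3*x*y - 3*z^2)/∂x - ∂(1)/∂y = -3*y
  coefficient of dx ∧ dz: ∂f_3/∂x - ∂f_1/∂z = ∂(y*(3*x - 2*z))/∂x - ∂(1)/∂z = 3*y
  coefficient of dy ∧ dz: ∂f_3/∂y - ∂f_2/∂z = ∂(y*(3*x - 2*z))/∂y - ∂(-3*x*y - 3*z^2)/∂z = 3*x + 4*z
Assembling: d(omega) = (-3*y) dx ∧ dy + (3*y) dx ∧ dz + (3*x + 4*z) dy ∧ dz.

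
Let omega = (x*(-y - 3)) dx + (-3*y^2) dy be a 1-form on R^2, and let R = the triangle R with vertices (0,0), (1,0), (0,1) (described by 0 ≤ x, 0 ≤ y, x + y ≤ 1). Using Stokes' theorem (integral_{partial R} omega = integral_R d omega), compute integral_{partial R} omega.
integral_(partial R) omega = 1/6

Stokes: integral_partial_R omega = integral_R d omega with d omega = (∂Q/∂x - ∂P/∂y) dx ∧ dy.
  ∂Q/∂x = 0
  ∂P/∂y = -x
  integrand = ∂Q/∂x - ∂P/∂y = x.
Integrating over R: integral_0^1 integral_0^{1-x} (x) dy dx = 1/6.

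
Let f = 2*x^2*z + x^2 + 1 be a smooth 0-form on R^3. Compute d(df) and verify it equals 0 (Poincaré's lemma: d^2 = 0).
d(df) = 0

Step 1: df = sum_i (∂f/∂x_i) dx_i = (2*x*(2*z + 1)) dx + (0) dy + (2*x^2) dz.
Step 2: Apply d again. Using the 1-form formula, the coefficient of dx ∧ dy in d(df) is ∂^2 f/∂x ∂y - ∂^2 f/∂y ∂x = (0) - (0) = 0 (equality of mixed partials for smooth f).
Similarly for dx ∧ dz and dy ∧ dz — all coefficients vanish. So d(df) = 0.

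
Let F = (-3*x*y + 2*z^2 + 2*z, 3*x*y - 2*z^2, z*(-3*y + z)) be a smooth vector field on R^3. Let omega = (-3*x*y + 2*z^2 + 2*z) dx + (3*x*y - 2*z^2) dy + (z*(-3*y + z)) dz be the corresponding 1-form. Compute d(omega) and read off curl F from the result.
d(omega) = (z) dy ∧ dz + (4*z + 2) dz ∧ dx + (3*x + 3*y) dx ∧ dy; curl F = (z, 4*z + 2, 3*x + 3*y)

d omega = sum_{i<j} (∂f_j/∂x_i - ∂f_i/∂x_j) dx_i ∧ dx_j. Under the identification (dy ∧ dz, dz ∧ dx, dx ∧ dy) ↔ (e_x, e_y, e_z), the coefficients are exactly the components of curl F. Compute:
  ∂R/∂y - ∂Q/∂z = (-3*z) - (-4*z) = z
  ∂P/∂z - ∂R/∂x = (4*z + 2) - (0) = 4*z + 2
  ∂Q/∂x - ∂P/∂y = (3*y) - (-3*x) = 3*x + 3*y.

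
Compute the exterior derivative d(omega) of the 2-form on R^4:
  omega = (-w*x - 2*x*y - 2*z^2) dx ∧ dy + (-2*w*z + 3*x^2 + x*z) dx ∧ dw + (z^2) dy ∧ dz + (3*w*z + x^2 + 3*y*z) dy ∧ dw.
d(omega) = (-4*z) dx ∧ dy ∧ dz + (x) dx ∧ dy ∧ dw + (2*w - x) dx ∧ dz ∧ dw + (-3*w - 3*y) dy ∧ dz ∧ dw

For a 2-form omega = sum_{i<j} g_{ij} dx_i ∧ dx_j, the exterior derivative is
  d(omega) = sum_{i<j} d(g_{ij}) ∧ dx_i ∧ dx_j = sum_{i<j, k} (∂g_{ij}/∂x_k) dx_k ∧ dx_i ∧ dx_j.
Expand each term, using dx_k ∧ dx_i ∧ dx_j = sgn(permutation) dx_{(a)} ∧ dx_{(b)} ∧ dx_{(c)} with (a < b < c) sorted:
  d(-w*x - 2*x*y - 2*z^2) includes (∂/∂z)(-w*x - 2*x*y - 2*z^2) dz = (-4*z) dz, which multiplied by dx ∧ dy gives (-4*z) dx ∧ dy ∧ dz
  d(-w*x - 2*x*y - 2*z^2) includes (∂/∂w)(-w*x - 2*x*y - 2*z^2) dw = (-x) dw, which multiplied by dx ∧ dy gives (-x) dx ∧ dy ∧ dw
  d(-2*w*z + 3*x^2 + x*z) includes (∂/∂z)(-2*w*z + 3*x^2 + x*z) dz = (-2*w + x) dz, which multiplied by dx ∧ dw gives (2*w - x) dx ∧ dz ∧ dw
  d(3*w*z + x^2 + 3*y*z) includes (∂/∂x)(3*w*z + x^2 + 3*y*z) dx = (2*x) dx, which multiplied by dy ∧ dw gives (2*x) dx ∧ dy ∧ dw
  d(3*w*z + x^2 + 3*y*z) includes (∂/∂z)(3*w*z + x^2 + 3*y*z) dz = (3*w + 3*y) dz, which multiplied by dy ∧ dw gives (-3*w - 3*y) dy ∧ dz ∧ dw
Collecting like 3-forms: d(omega) = (-4*z) dx ∧ dy ∧ dz + (x) dx ∧ dy ∧ dw + (2*w - x) dx ∧ dz ∧ dw + (-3*w - 3*y) dy ∧ dz ∧ dw.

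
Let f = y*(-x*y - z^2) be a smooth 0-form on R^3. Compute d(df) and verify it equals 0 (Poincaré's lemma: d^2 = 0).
d(df) = 0

Step 1: df = sum_i (∂f/∂x_i) dx_i = (-y^2) dx + (-2*x*y - z^2) dy + (-2*y*z) dz.
Step 2: Apply d again. Using the 1-form formula, the coefficient of dx ∧ dy in d(df) is ∂^2 f/∂x ∂y - ∂^2 f/∂y ∂x = (-2*y) - (-2*y) = 0 (equality of mixed partials for smooth f).
Similarly for dx ∧ dz and dy ∧ dz — all coefficients vanish. So d(df) = 0.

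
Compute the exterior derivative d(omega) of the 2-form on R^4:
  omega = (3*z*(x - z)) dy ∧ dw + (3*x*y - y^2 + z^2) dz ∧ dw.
d(omega) = (3*z) dx ∧ dy ∧ dw + (-2*y + 6*z) dy ∧ dz ∧ dw + (3*y) dx ∧ dz ∧ dw

For a 2-form omega = sum_{i<j} g_{ij} dx_i ∧ dx_j, the exterior derivative is
  d(omega) = sum_{i<j} d(g_{ij}) ∧ dx_i ∧ dx_j = sum_{i<j, k} (∂g_{ij}/∂x_k) dx_k ∧ dx_i ∧ dx_j.
Expand each term, using dx_k ∧ dx_i ∧ dx_j = sgn(permutation) dx_{(a)} ∧ dx_{(b)} ∧ dx_{(c)} with (a < b < c) sorted:
  d(3*z*(x - z)) includes (∂/∂x)(3*z*(x - z)) dx = (3*z) dx, which multiplied by dy ∧ dw gives (3*z) dx ∧ dy ∧ dw
  d(3*z*(x - z)) includes (∂/∂z)(3*z*(x - z)) dz = (3*x - 6*z) dz, which multiplied by dy ∧ dw gives (-3*x + 6*z) dy ∧ dz ∧ dw
  d(3*x*y - y^2 + z^2) includes (∂/∂x)(3*x*y - y^2 + z^2) dx = (3*y) dx, which multiplied by dz ∧ dw gives (3*y) dx ∧ dz ∧ dw
  d(3*x*y - y^2 + z^2) includes (∂/∂y)(3*x*y - y^2 + z^2) dy = (3*x - 2*y) dy, which multiplied by dz ∧ dw gives (3*x - 2*y) dy ∧ dz ∧ dw
Collecting like 3-forms: d(omega) = (3*z) dx ∧ dy ∧ dw + (-2*y + 6*z) dy ∧ dz ∧ dw + (3*y) dx ∧ dz ∧ dw.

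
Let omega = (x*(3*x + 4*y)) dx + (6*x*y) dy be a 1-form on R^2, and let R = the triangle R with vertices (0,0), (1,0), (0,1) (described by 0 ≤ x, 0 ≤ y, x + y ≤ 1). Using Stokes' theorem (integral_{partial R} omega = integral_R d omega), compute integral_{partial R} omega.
integral_(partial R) omega = 1/3

Stokes: integral_partial_R omega = integral_R d omega with d omega = (∂Q/∂x - ∂P/∂y) dx ∧ dy.
  ∂Q/∂x = 6*y
  ∂P/∂y = 4*x
  integrand = ∂Q/∂x - ∂P/∂y = -4*x + 6*y.
Integrating over R: integral_0^1 integral_0^{1-x} (-4*x + 6*y) dy dx = 1/3.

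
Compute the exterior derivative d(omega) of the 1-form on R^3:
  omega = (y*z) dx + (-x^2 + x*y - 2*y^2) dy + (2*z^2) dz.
d(omega) = (-2*x + y - z) dx ∧ dy + (-y) dx ∧ dz

For a 1-form omega = sum_i f_i dx_i, the exterior derivative is
  d(omega) = sum_{i < j} (∂f_j/∂x_i - ∂f_i/∂x_j) dx_i ∧ dx_j.
  coefficient of dx ∧ dy: ∂f_2/∂x - ∂f_1/∂y = ∂(-x^2 + x*y - 2*y^2)/∂x - ∂(y*z)/∂y = -2*x + y - z
  coefficient of dx ∧ dz: ∂f_3/∂x - ∂f_1/∂z = ∂(2*z^2)/∂x - ∂(y*z)/∂z = -y
Assembling: d(omega) = (-2*x + y - z) dx ∧ dy + (-y) dx ∧ dz.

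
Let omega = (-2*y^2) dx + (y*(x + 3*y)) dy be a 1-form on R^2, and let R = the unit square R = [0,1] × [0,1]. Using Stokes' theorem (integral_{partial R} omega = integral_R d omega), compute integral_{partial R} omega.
integral_(partial R) omega = 5/2

Stokes: integral_partial_R omega = integral_R d omega with d omega = (∂Q/∂x - ∂P/∂y) dx ∧ dy.
  ∂Q/∂x = y
  ∂P/∂y = -4*y
  integrand = ∂Q/∂x - ∂P/∂y = 5*y.
Integrating over R: integral_0^1 integral_0^1 (5*y) dx dy = 5/2.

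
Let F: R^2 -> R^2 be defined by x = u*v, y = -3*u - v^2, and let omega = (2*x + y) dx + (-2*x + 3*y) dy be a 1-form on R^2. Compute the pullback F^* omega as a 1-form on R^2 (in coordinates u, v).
F^* omega = (2*u*v^2 + 3*u*v + 27*u - v^3 + 9*v^2) du + (2*u^2*v - 3*u^2 + 3*u*v^2 + 18*u*v + 6*v^3) dv

Using F^*(f dg) = (f ∘ F) d(g ∘ F), substitute each coordinate x_i by F_i(u, v) in f_i, and replace dx_i by d F_i = (∂F_i/∂u) du + (∂F_i/∂v) dv.
  For the x component: f_1(F) = 2*u*v - 3*u - v^2; d F_1 = (v) du + (u) dv
  For the y component: f_2(F) = -2*u*v - 9*u - 3*v^2; d F_2 = (-3) du + (-2*v) dv
Combining and collecting du, dv coefficients:
  coeff of du: 2*u*v^2 + 3*u*v + 27*u - v^3 + 9*v^2
  coeff of dv: 2*u^2*v - 3*u^2 + 3*u*v^2 + 18*u*v + 6*v^3
F^* omega = (2*u*v^2 + 3*u*v + 27*u - v^3 + 9*v^2) du + (2*u^2*v - 3*u^2 + 3*u*v^2 + 18*u*v + 6*v^3) dv.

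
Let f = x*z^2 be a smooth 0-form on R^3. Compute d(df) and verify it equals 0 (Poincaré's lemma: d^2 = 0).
d(df) = 0

Step 1: df = sum_i (∂f/∂x_i) dx_i = (z^2) dx + (0) dy + (2*x*z) dz.
Step 2: Apply d again. Using the 1-form formula, the coefficient of dx ∧ dy in d(df) is ∂^2 f/∂x ∂y - ∂^2 f/∂y ∂x = (0) - (0) = 0 (equality of mixed partials for smooth f).
Similarly for dx ∧ dz and dy ∧ dz — all coefficients vanish. So d(df) = 0.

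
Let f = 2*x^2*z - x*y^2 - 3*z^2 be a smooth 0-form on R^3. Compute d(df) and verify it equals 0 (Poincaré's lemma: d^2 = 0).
d(df) = 0

Step 1: df = sum_i (∂f/∂x_i) dx_i = (4*x*z - y^2) dx + (-2*x*y) dy + (2*x^2 - 6*z) dz.
Step 2: Apply d again. Using the 1-form formula, the coefficient of dx ∧ dy in d(df) is ∂^2 f/∂x ∂y - ∂^2 f/∂y ∂x = (-2*y) - (-2*y) = 0 (equality of mixed partials for smooth f).
Similarly for dx ∧ dz and dy ∧ dz — all coefficients vanish. So d(df) = 0.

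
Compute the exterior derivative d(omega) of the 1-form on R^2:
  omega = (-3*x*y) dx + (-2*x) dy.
d(omega) = (3*x - 2) dx ∧ dy

For a 1-form omega = sum_i f_i dx_i, the exterior derivative is
  d(omega) = sum_{i < j} (∂f_j/∂x_i - ∂f_i/∂x_j) dx_i ∧ dx_j.
  coefficient of dx ∧ dy: ∂f_2/∂x - ∂f_1/∂y = ∂(-2*x)/∂x - ∂(-3*x*y)/∂y = 3*x - 2
Assembling: d(omega) = (3*x - 2) dx ∧ dy.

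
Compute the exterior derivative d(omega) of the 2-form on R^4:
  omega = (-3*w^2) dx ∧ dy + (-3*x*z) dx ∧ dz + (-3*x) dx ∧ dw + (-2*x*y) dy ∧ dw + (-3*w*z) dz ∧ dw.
d(omega) = (-6*w - 2*y) dx ∧ dy ∧ dw

For a 2-form omega = sum_{i<j} g_{ij} dx_i ∧ dx_j, the exterior derivative is
  d(omega) = sum_{i<j} d(g_{ij}) ∧ dx_i ∧ dx_j = sum_{i<j, k} (∂g_{ij}/∂x_k) dx_k ∧ dx_i ∧ dx_j.
Expand each term, using dx_k ∧ dx_i ∧ dx_j = sgn(permutation) dx_{(a)} ∧ dx_{(b)} ∧ dx_{(c)} with (a < b < c) sorted:
  d(-3*w^2) includes (∂/∂w)(-3*w^2) dw = (-6*w) dw, which multiplied by dx ∧ dy gives (-6*w) dx ∧ dy ∧ dw
  d(-2*x*y) includes (∂/∂x)(-2*x*y) dx = (-2*y) dx, which multiplied by dy ∧ dw gives (-2*y) dx ∧ dy ∧ dw
Collecting like 3-forms: d(omega) = (-6*w - 2*y) dx ∧ dy ∧ dw.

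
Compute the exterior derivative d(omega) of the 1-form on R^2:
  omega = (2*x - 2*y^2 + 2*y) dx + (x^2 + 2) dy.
d(omega) = (2*x + 4*y - 2) dx ∧ dy

For a 1-form omega = sum_i f_i dx_i, the exterior derivative is
  d(omega) = sum_{i < j} (∂f_j/∂x_i - ∂f_i/∂x_j) dx_i ∧ dx_j.
  coefficient of dx ∧ dy: ∂f_2/∂x - ∂f_1/∂y = ∂(x^2 + 2)/∂x - ∂(2*x - 2*y^2 + 2*y)/∂y = 2*x + 4*y - 2
Assembling: d(omega) = (2*x + 4*y - 2) dx ∧ dy.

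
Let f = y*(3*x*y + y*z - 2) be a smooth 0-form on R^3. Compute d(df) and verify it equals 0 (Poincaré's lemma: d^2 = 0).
d(df) = 0

Step 1: df = sum_i (∂f/∂x_i) dx_i = (3*y^2) dx + (6*x*y + 2*y*z - 2) dy + (y^2) dz.
Step 2: Apply d again. Using the 1-form formula, the coefficient of dx ∧ dy in d(df) is ∂^2 f/∂x ∂y - ∂^2 f/∂y ∂x = (6*y) - (6*y) = 0 (equality of mixed partials for smooth f).
Similarly for dx ∧ dz and dy ∧ dz — all coefficients vanish. So d(df) = 0.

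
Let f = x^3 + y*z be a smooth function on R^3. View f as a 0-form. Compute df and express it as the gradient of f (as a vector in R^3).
df = (3*x^2) dx + (z) dy + (y) dz; grad f = (3*x^2, z, y)

For a 0-form f, d f = (∂f/∂x) dx + (∂f/∂y) dy + (∂f/∂z) dz. The components of the vector representation are exactly the entries of grad f in Cartesian coordinates:
  ∂f/∂x = 3*x^2
  ∂f/∂y = z
  ∂f/∂z = y.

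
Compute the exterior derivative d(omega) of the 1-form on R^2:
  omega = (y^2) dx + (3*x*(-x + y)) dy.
d(omega) = (-6*x + y) dx ∧ dy

For a 1-form omega = sum_i f_i dx_i, the exterior derivative is
  d(omega) = sum_{i < j} (∂f_j/∂x_i - ∂f_i/∂x_j) dx_i ∧ dx_j.
  coefficient of dx ∧ dy: ∂f_2/∂x - ∂f_1/∂y = ∂(3*x*(-x + y))/∂x - ∂(y^2)/∂y = -6*x + y
Assembling: d(omega) = (-6*x + y) dx ∧ dy.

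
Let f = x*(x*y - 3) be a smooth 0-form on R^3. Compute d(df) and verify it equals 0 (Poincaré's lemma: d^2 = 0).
d(df) = 0

Step 1: df = sum_i (∂f/∂x_i) dx_i = (2*x*y - 3) dx + (x^2) dy + (0) dz.
Step 2: Apply d again. Using the 1-form formula, the coefficient of dx ∧ dy in d(df) is ∂^2 f/∂x ∂y - ∂^2 f/∂y ∂x = (2*x) - (2*x) = 0 (equality of mixed partials for smooth f).
Similarly for dx ∧ dz and dy ∧ dz — all coefficients vanish. So d(df) = 0.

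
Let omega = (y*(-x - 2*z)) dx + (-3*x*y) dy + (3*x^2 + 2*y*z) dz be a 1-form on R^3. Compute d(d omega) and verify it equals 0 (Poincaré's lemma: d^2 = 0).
d(d omega) = 0

Step 1: d omega = sum_{i<j} (∂f_j/∂x_i - ∂f_i/∂x_j) dx_i ∧ dx_j:
  coeff of dx ∧ dy: x - 3*y + 2*z
  coeff of dx ∧ dz: 6*x + 2*y
  coeff of dy ∧ dz: 2*z
Step 2: Apply d again to each 2-form coefficient. The only possible 3-form in R^3 is dx ∧ dy ∧ dz, with coefficient
  ∂(coeff of dy∧dz)/∂x - ∂(coeff of dx∧dz)/∂y + ∂(coeff of dx∧dy)/∂z
  = ∂/∂x (2*z) - ∂/∂y (6*x + 2*y) + ∂/∂z (x - 3*y + 2*z).
Each of these terms simplifies to sums of mixed partials that cancel in pairs. The result is 0 (by equality of mixed partials for smooth functions — Schwarz / Clairaut).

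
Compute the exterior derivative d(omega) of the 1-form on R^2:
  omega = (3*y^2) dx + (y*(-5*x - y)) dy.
d(omega) = (-11*y) dx ∧ dy

For a 1-form omega = sum_i f_i dx_i, the exterior derivative is
  d(omega) = sum_{i < j} (∂f_j/∂x_i - ∂f_i/∂x_j) dx_i ∧ dx_j.
  coefficient of dx ∧ dy: ∂f_2/∂x - ∂f_1/∂y = ∂(y*(-5*x - y))/∂x - ∂(3*y^2)/∂y = -11*y
Assembling: d(omega) = (-11*y) dx ∧ dy.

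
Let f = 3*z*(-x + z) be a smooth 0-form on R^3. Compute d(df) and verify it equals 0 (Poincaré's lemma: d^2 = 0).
d(df) = 0

Step 1: df = sum_i (∂f/∂x_i) dx_i = (-3*z) dx + (0) dy + (-3*x + 6*z) dz.
Step 2: Apply d again. Using the 1-form formula, the coefficient of dx ∧ dy in d(df) is ∂^2 f/∂x ∂y - ∂^2 f/∂y ∂x = (0) - (0) = 0 (equality of mixed partials for smooth f).
Similarly for dx ∧ dz and dy ∧ dz — all coefficients vanish. So d(df) = 0.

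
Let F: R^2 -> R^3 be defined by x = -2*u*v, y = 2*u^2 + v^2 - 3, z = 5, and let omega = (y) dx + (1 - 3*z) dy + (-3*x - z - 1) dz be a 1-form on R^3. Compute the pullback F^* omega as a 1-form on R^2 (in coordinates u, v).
F^* omega = (-4*u^2*v - 56*u - 2*v^3 + 6*v) du + (-4*u^3 - 2*u*v^2 + 6*u - 28*v) dv

Using F^*(f dg) = (f ∘ F) d(g ∘ F), substitute each coordinate x_i by F_i(u, v) in f_i, and replace dx_i by d F_i = (∂F_i/∂u) du + (∂F_i/∂v) dv.
  For the x component: f_1(F) = 2*u^2 + v^2 - 3; d F_1 = (-2*v) du + (-2*u) dv
  For the y component: f_2(F) = -14; d F_2 = (4*u) du + (2*v) dv
  For the z component: f_3(F) = 6*u*v - 6; d F_3 = (0) du + (0) dv
Combining and collecting du, dv coefficients:
  coeff of du: -4*u^2*v - 56*u - 2*v^3 + 6*v
  coeff of dv: -4*u^3 - 2*u*v^2 + 6*u - 28*v
F^* omega = (-4*u^2*v - 56*u - 2*v^3 + 6*v) du + (-4*u^3 - 2*u*v^2 + 6*u - 28*v) dv.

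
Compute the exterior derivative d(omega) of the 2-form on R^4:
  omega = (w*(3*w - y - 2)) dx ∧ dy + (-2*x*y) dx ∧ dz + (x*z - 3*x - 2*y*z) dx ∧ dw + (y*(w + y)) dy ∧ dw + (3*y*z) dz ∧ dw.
d(omega) = (6*w - y + 2*z - 2) dx ∧ dy ∧ dw + (2*x) dx ∧ dy ∧ dz + (-x + 2*y) dx ∧ dz ∧ dw + (3*z) dy ∧ dz ∧ dw

For a 2-form omega = sum_{i<j} g_{ij} dx_i ∧ dx_j, the exterior derivative is
  d(omega) = sum_{i<j} d(g_{ij}) ∧ dx_i ∧ dx_j = sum_{i<j, k} (∂g_{ij}/∂x_k) dx_k ∧ dx_i ∧ dx_j.
Expand each term, using dx_k ∧ dx_i ∧ dx_j = sgn(permutation) dx_{(a)} ∧ dx_{(b)} ∧ dx_{(c)} with (a < b < c) sorted:
  d(w*(3*w - y - 2)) includes (∂/∂w)(w*(3*w - y - 2)) dw = (6*w - y - 2) dw, which multiplied by dx ∧ dy gives (6*w - y - 2) dx ∧ dy ∧ dw
  d(-2*x*y) includes (∂/∂y)(-2*x*y) dy = (-2*x) dy, which multiplied by dx ∧ dz gives (2*x) dx ∧ dy ∧ dz
  d(x*z - 3*x - 2*y*z) includes (∂/∂y)(x*z - 3*x - 2*y*z) dy = (-2*z) dy, which multiplied by dx ∧ dw gives (2*z) dx ∧ dy ∧ dw
  d(x*z - 3*x - 2*y*z) includes (∂/∂z)(x*z - 3*x - 2*y*z) dz = (x - 2*y) dz, which multiplied by dx ∧ dw gives (-x + 2*y) dx ∧ dz ∧ dw
  d(3*y*z) includes (∂/∂y)(3*y*z) dy = (3*z) dy, which multiplied by dz ∧ dw gives (3*z) dy ∧ dz ∧ dw
Collecting like 3-forms: d(omega) = (6*w - y + 2*z - 2) dx ∧ dy ∧ dw + (2*x) dx ∧ dy ∧ dz + (-x + 2*y) dx ∧ dz ∧ dw + (3*z) dy ∧ dz ∧ dw.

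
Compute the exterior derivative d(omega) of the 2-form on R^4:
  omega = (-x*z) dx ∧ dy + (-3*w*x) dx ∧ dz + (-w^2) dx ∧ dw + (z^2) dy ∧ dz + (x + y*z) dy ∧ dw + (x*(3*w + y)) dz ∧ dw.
d(omega) = (-x) dx ∧ dy ∧ dz + (3*w - 3*x + y) dx ∧ dz ∧ dw + (1) dx ∧ dy ∧ dw + (x - y) dy ∧ dz ∧ dw

For a 2-form omega = sum_{i<j} g_{ij} dx_i ∧ dx_j, the exterior derivative is
  d(omega) = sum_{i<j} d(g_{ij}) ∧ dx_i ∧ dx_j = sum_{i<j, k} (∂g_{ij}/∂x_k) dx_k ∧ dx_i ∧ dx_j.
Expand each term, using dx_k ∧ dx_i ∧ dx_j = sgn(permutation) dx_{(a)} ∧ dx_{(b)} ∧ dx_{(c)} with (a < b < c) sorted:
  d(-x*z) includes (∂/∂z)(-x*z) dz = (-x) dz, which multiplied by dx ∧ dy gives (-x) dx ∧ dy ∧ dz
  d(-3*w*x) includes (∂/∂w)(-3*w*x) dw = (-3*x) dw, which multiplied by dx ∧ dz gives (-3*x) dx ∧ dz ∧ dw
  d(x + y*z) includes (∂/∂x)(x + y*z) dx = (1) dx, which multiplied by dy ∧ dw gives (1) dx ∧ dy ∧ dw
  d(x + y*z) includes (∂/∂z)(x + y*z) dz = (y) dz, which multiplied by dy ∧ dw gives (-y) dy ∧ dz ∧ dw
  d(x*(3*w + y)) includes (∂/∂x)(x*(3*w + y)) dx = (3*w + y) dx, which multiplied by dz ∧ dw gives (3*w + y) dx ∧ dz ∧ dw
  d(x*(3*w + y)) includes (∂/∂y)(x*(3*w + y)) dy = (x) dy, which multiplied by dz ∧ dw gives (x) dy ∧ dz ∧ dw
Collecting like 3-forms: d(omega) = (-x) dx ∧ dy ∧ dz + (3*w - 3*x + y) dx ∧ dz ∧ dw + (1) dx ∧ dy ∧ dw + (x - y) dy ∧ dz ∧ dw.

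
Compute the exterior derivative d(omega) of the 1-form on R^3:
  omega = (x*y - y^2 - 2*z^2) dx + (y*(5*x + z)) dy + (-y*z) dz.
d(omega) = (-x + 7*y) dx ∧ dy + (4*z) dx ∧ dz + (-y - z) dy ∧ dz

For a 1-form omega = sum_i f_i dx_i, the exterior derivative is
  d(omega) = sum_{i < j} (∂f_j/∂x_i - ∂f_i/∂x_j) dx_i ∧ dx_j.
  coefficient of dx ∧ dy: ∂f_2/∂x - ∂f_1/∂y = ∂(y*(5*x + z))/∂x - ∂(x*y - y^2 - 2*z^2)/∂y = -x + 7*y
  coefficient of dx ∧ dz: ∂f_3/∂x - ∂f_1/∂z = ∂(-y*z)/∂x - ∂(x*y - y^2 - 2*z^2)/∂z = 4*z
  coefficient of dy ∧ dz: ∂f_3/∂y - ∂f_2/∂z = ∂(-y*z)/∂y - ∂(y*(5*x + z))/∂z = -y - z
Assembling: d(omega) = (-x + 7*y) dx ∧ dy + (4*z) dx ∧ dz + (-y - z) dy ∧ dz.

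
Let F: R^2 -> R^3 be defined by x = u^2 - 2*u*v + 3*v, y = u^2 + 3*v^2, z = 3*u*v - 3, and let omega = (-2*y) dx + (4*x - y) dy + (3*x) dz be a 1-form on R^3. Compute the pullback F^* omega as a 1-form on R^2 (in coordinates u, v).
F^* omega = (2*u^3 - 3*u^2*v - 36*u*v^2 + 24*u*v + 12*v^3 + 27*v^2) du + (13*u^3 - 6*u^2 - 36*u*v^2 + 27*u*v - 18*v^3 + 54*v^2) dv

Using F^*(f dg) = (f ∘ F) d(g ∘ F), substitute each coordinate x_i by F_i(u, v) in f_i, and replace dx_i by d F_i = (∂F_i/∂u) du + (∂F_i/∂v) dv.
  For the x component: f_1(F) = -2*u^2 - 6*v^2; d F_1 = (2*u - 2*v) du + (3 - 2*u) dv
  For the y component: f_2(F) = 3*u^2 - 8*u*v - 3*v^2 + 12*v; d F_2 = (2*u) du + (6*v) dv
  For the z component: f_3(F) = 3*u^2 - 6*u*v + 9*v; d F_3 = (3*v) du + (3*u) dv
Combining and collecting du, dv coefficients:
  coeff of du: 2*u^3 - 3*u^2*v - 36*u*v^2 + 24*u*v + 12*v^3 + 27*v^2
  coeff of dv: 13*u^3 - 6*u^2 - 36*u*v^2 + 27*u*v - 18*v^3 + 54*v^2
F^* omega = (2*u^3 - 3*u^2*v - 36*u*v^2 + 24*u*v + 12*v^3 + 27*v^2) du + (13*u^3 - 6*u^2 - 36*u*v^2 + 27*u*v - 18*v^3 + 54*v^2) dv.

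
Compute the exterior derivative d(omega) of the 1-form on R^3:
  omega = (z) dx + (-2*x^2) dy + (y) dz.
d(omega) = (-4*x) dx ∧ dy + (-1) dx ∧ dz + (1) dy ∧ dz

For a 1-form omega = sum_i f_i dx_i, the exterior derivative is
  d(omega) = sum_{i < j} (∂f_j/∂x_i - ∂f_i/∂x_j) dx_i ∧ dx_j.
  coefficient of dx ∧ dy: ∂f_2/∂x - ∂f_1/∂y = ∂(-2*x^2)/∂x - ∂(z)/∂y = -4*x
  coefficient of dx ∧ dz: ∂f_3/∂x - ∂f_1/∂z = ∂(y)/∂x - ∂(z)/∂z = -1
  coefficient of dy ∧ dz: ∂f_3/∂y - ∂f_2/∂z = ∂(y)/∂y - ∂(-2*x^2)/∂z = 1
Assembling: d(omega) = (-4*x) dx ∧ dy + (-1) dx ∧ dz + (1) dy ∧ dz.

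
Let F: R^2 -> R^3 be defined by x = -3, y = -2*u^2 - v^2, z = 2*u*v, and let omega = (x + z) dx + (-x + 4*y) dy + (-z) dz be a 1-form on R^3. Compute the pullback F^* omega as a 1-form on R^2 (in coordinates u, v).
F^* omega = (4*u*(8*u^2 + 3*v^2 - 3)) du + (2*v*(6*u^2 + 4*v^2 - 3)) dv

Using F^*(f dg) = (f ∘ F) d(g ∘ F), substitute each coordinate x_i by F_i(u, v) in f_i, and replace dx_i by d F_i = (∂F_i/∂u) du + (∂F_i/∂v) dv.
  For the x component: f_1(F) = 2*u*v - 3; d F_1 = (0) du + (0) dv
  For the y component: f_2(F) = -8*u^2 - 4*v^2 + 3; d F_2 = (-4*u) du + (-2*v) dv
  For the z component: f_3(F) = -2*u*v; d F_3 = (2*v) du + (2*u) dv
Combining and collecting du, dv coefficients:
  coeff of du: 4*u*(8*u^2 + 3*v^2 - 3)
  coeff of dv: 2*v*(6*u^2 + 4*v^2 - 3)
F^* omega = (4*u*(8*u^2 + 3*v^2 - 3)) du + (2*v*(6*u^2 + 4*v^2 - 3)) dv.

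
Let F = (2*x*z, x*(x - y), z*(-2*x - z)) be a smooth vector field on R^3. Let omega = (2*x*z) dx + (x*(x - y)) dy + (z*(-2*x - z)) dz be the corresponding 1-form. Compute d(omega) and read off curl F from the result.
d(omega) = (0) dy ∧ dz + (2*x + 2*z) dz ∧ dx + (2*x - y) dx ∧ dy; curl F = (0, 2*x + 2*z, 2*x - y)

d omega = sum_{i<j} (∂f_j/∂x_i - ∂f_i/∂x_j) dx_i ∧ dx_j. Under the identification (dy ∧ dz, dz ∧ dx, dx ∧ dy) ↔ (e_x, e_y, e_z), the coefficients are exactly the components of curl F. Compute:
  ∂R/∂y - ∂Q/∂z = (0) - (0) = 0
  ∂P/∂z - ∂R/∂x = (2*x) - (-2*z) = 2*x + 2*z
  ∂Q/∂x - ∂P/∂y = (2*x - y) - (0) = 2*x - y.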